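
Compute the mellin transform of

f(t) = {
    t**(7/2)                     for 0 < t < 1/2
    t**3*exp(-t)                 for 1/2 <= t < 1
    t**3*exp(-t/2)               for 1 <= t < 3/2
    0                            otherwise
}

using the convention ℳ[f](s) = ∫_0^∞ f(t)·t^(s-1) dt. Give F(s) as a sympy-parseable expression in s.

strip the shared t-power: t**(3/2) on [0, 1/2); t*exp(-t) on [1/2, 1); t*exp(-t/2) on [1, 3/2)
back out the shared t-power: sqrt(t) on [0, 1/2); exp(-t) on [1/2, 1); exp(-t/2) on [1, 3/2)
f breaks at 1/2, 1 into 3 integrals to sum
∫ over [0, 1/2) of t**(7/2)·t^(s-1) joins the sum
[1/2, 1) adds the kernel integral of t**3*exp(-t)
segment 1 to 3/2 holds t**3*exp(-t/2); add its integral

(64*2**(2*s)*(2*s + 7)*uppergamma(s + 3, 1/2) - 64*2**(2*s)*(2*s + 7)*uppergamma(s + 3, 3/4) + 8*2**s*(2*s + 7)*uppergamma(s + 3, 1/2) - 8*2**s*(2*s + 7)*uppergamma(s + 3, 1) + sqrt(2))/(8*2**s*(2*s + 7))
  Re(s) > -7/2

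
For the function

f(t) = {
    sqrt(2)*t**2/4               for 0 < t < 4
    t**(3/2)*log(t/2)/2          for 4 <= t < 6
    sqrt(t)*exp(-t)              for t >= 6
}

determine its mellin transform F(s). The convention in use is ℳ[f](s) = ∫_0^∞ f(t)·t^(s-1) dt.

the shared t-power comes off first: sqrt(2)*t**(3/2)/4 on [0, 4); t*log(t/2)/2 on [4, 6); exp(-t) on [6, ∞)
undo the common scale on t: t**(3/2) on [0, 2); t*log(t) on [2, 3); exp(-2*t) on [3, ∞)
summing 3 kernel integrals split by 4, 6 yields ℳ[f](s)
for t in [0, 4): the term is ∫ sqrt(2)*t**2/4·t^(s-1)
segment [4, 6) carries t**(3/2)*log(t/2)/2; integrate it
the [6, ∞) slice contributes ∫ sqrt(t)*exp(-t)·t^(s-1) dt

3**(1/2 - s)*(-4*12**(s + 1/2)*(s + 2)*(2*s + 1)*log(2) - 8*12**(s + 1/2)*(s + 2)*log(2) + 8*12**(s + 1/2)*(s + 2) + 2*12**(s + 1/2)*sqrt(2)*(8*s + (2*s + 1)**2 + 8) + 6*18**(s + 1/2)*(s + 2)*(2*s + 1)*log(3) - 12*18**(s + 1/2)*(s + 2) + 12*18**(s + 1/2)*(s + 2)*log(3) + 3**(s + 1/2)*(s + 2)*(8*s + (2*s + 1)**2 + 8)*uppergamma(s + 1/2, 6))/(3*(s + 2)*(8*s + (2*s + 1)**2 + 8))
  Re(s) > -2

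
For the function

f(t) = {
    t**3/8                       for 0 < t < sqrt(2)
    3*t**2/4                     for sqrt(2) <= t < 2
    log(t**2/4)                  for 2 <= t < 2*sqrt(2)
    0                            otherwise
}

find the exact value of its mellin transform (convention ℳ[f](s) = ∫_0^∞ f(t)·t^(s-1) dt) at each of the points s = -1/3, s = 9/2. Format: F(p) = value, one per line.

peel off the common scale on t: t**3 on [0, sqrt(2)/2); 3*t**2 on [sqrt(2)/2, 1); log(t**2) on [1, sqrt(2))
reversing the power substitution: t**(3/2) on [0, 1/2); 3*t on [1/2, 1); log(t) on [1, 2)
cuts at sqrt(2), 2: linearity sums the 3 kernel integrals
∫ over [0, sqrt(2)) of t**3/8·t^(s-1) joins the sum
segment [sqrt(2), 2) carries 3*t**2/4; integrate it
segment 2 to 2*sqrt(2) holds log(t**2/4); add its integral

F(-1/3) = -9*sqrt(2) - 3*sqrt(2)*log(2)/2 - 9*2**(5/6)/20 + 3*2**(1/3)/32 + 99*2**(2/3)/10
F(9/2) = -2506*2**(3/4)/405 - 12*2**(1/4)/13 + 9440*sqrt(2)/1053 + 128*2**(3/4)*log(2)/9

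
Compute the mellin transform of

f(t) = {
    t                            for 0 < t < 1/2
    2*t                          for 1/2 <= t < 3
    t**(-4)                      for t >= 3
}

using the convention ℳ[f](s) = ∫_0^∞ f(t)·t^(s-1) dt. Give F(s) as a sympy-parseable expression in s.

(970*6**s*s - 3890*6**s - 81*s + 324)/(162*2**s*(s**2 - 3*s - 4))
  -1 < Re(s) < 4

cuts at 1/2, 3: linearity sums the 3 kernel integrals
on [0, 1/2): add ∫ t·t^(s-1) dt
the [1/2, 3) slice contributes ∫ 2*t·t^(s-1) dt
segment [3, ∞) carries t**(-4); integrate it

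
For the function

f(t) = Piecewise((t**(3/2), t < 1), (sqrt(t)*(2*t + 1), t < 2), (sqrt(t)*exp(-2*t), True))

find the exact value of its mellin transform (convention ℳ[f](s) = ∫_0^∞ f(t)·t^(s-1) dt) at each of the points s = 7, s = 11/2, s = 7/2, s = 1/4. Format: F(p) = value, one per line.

back out the shared t-power: t on [0, 1); 2*t + 1 on [1, 2); exp(-2*t) on [2, ∞)
breakpoints 1, 2: one integral from each of the 3 segments
[0, 1) adds the kernel integral of t**(3/2)
∫ over [1, 2) of sqrt(t)*(2*t + 1)·t^(s-1) joins the sum
segment 2 to ∞ holds sqrt(t)*exp(-2*t); add its integral

F(7) = (sqrt(2)*(34459425*sqrt(pi)*exp(4)*erfc(2) + 3064968420)/8355840 + (-2097152 + 645922816*sqrt(2))*exp(4)/8355840)*exp(-4)
F(11/2) = 643*exp(-4)/8 + 657/14
F(7/2) = 71*exp(-4)/8 + 327/20
F(1/4) = -40/21 + 2**(1/4)*uppergamma(3/4, 4)/2 + 76*2**(3/4)/21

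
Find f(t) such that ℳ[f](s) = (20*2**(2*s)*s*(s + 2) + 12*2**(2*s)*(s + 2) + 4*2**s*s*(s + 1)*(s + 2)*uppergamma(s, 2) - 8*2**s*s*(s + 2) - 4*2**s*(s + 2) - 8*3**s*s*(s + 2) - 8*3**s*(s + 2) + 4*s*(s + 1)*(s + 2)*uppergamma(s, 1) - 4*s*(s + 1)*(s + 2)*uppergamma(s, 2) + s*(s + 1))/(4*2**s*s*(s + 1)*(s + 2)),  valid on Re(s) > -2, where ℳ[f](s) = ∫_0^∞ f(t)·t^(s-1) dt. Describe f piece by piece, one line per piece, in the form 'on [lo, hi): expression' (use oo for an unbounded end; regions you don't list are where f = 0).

treat the 5 regions marked off by 1/2, 1, 3/2, 2 separately and sum
segment 0 to 1/2 holds t**2; add its integral
for t in [1/2, 1): the term is ∫ exp(-2*t)·t^(s-1)
between 1 and 3/2 the integrand is (t + 1)·t^(s-1)
over [3/2, 2), the kernel integral of (t + 3) enters the sum
[2, ∞) adds the kernel integral of exp(-t)

on [0, 1/2): t**2
on [1/2, 1): exp(-2*t)
on [1, 3/2): t + 1
on [3/2, 2): t + 3
on [2, oo): exp(-t)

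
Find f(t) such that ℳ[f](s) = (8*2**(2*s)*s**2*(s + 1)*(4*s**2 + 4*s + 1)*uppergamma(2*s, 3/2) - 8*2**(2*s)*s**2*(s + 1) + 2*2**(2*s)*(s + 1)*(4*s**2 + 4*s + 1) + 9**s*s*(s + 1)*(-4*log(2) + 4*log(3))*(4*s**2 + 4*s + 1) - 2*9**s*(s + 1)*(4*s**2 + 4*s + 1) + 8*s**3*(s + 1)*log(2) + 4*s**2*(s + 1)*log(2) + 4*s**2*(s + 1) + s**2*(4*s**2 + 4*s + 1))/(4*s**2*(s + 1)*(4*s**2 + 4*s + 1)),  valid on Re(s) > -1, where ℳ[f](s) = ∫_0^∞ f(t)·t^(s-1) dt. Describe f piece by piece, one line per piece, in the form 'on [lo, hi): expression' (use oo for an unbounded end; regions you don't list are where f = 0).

remove the power substitution first: t**2/4 on [0, 1); t*log(t/2)/2 on [1, 2); log(t/2) on [2, 3); …
peel off the common scale on t: t**2 on [0, 1/2); t*log(t) on [1/2, 1); log(t) on [1, 3/2); …
along the cuts 1, 4, 9, ℳ[f](s) splits into 4 integrals
on [0, 1) integrate f = t/4 against the kernel
on [1, 4): add ∫ sqrt(t)*log(sqrt(t)/2)/2·t^(s-1) dt
on [4, 9) integrate f = log(sqrt(t)/2) against the kernel
piece [9, ∞): integrate exp(-sqrt(t)/2) against the kernel

on [0, 1): t/4
on [1, 4): sqrt(t)*log(sqrt(t)/2)/2
on [4, 9): log(sqrt(t)/2)
on [9, oo): exp(-sqrt(t)/2)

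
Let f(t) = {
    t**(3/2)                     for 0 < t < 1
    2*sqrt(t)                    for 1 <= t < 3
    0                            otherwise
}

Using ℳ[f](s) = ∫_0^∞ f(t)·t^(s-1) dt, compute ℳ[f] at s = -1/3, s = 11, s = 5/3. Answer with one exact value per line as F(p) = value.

F(-1/3) = -78/7 + 12*3**(1/6)
F(11) = -54/575 + 708588*sqrt(3)/23
F(5/3) = -150/247 + 108*3**(1/6)/13

linearity at 1 turns ℳ[f](s) into 2 summed integrals
on [0, 1): add ∫ t**(3/2)·t^(s-1) dt
[1, 3) adds the kernel integral of 2*sqrt(t)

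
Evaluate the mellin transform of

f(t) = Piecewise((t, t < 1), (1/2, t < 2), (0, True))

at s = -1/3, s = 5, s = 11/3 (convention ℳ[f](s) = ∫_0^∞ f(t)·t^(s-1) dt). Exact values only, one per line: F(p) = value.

F(-1/3) = 3 - 3*2**(2/3)/4
F(5) = 49/15
F(11/3) = 6/77 + 12*2**(2/3)/11

integrate the 2 segments split at 1, then add the results
on [0, 1) integrate f = t against the kernel
for t in [1, 2): the term is ∫ 1/2·t^(s-1)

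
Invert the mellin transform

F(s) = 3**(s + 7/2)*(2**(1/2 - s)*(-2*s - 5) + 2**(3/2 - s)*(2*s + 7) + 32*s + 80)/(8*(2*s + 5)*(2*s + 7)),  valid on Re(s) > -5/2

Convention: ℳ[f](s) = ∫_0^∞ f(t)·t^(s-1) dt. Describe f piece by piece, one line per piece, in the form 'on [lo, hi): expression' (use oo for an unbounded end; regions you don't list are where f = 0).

on [0, 3/2): 3*t**(5/2)
on [3/2, 3): t**(7/2)

slice at 3/2, transform all 2 pieces, and sum them
∫ 3*t**(5/2)·t^(s-1) over [0, 3/2)
between 3/2 and 3 the integrand is t**(7/2)·t^(s-1)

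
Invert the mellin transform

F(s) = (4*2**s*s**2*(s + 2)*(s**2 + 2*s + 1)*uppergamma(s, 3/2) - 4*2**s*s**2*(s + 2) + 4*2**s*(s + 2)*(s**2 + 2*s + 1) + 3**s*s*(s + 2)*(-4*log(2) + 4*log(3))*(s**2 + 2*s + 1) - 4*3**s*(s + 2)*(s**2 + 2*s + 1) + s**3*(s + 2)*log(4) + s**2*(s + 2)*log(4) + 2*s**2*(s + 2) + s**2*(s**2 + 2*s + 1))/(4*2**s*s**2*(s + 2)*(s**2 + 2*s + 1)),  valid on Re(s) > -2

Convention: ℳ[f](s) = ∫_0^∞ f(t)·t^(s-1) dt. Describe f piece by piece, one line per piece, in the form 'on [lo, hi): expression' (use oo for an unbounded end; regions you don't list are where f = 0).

on [0, 1/2): t**2
on [1/2, 1): t*log(t)
on [1, 3/2): log(t)
on [3/2, oo): exp(-t)

breakpoints 1/2, 1, 3/2: one integral from each of the 4 segments
between 0 and 1/2 the integrand is t**2·t^(s-1)
segment [1/2, 1) carries t*log(t); integrate it
on [1, 3/2): add ∫ log(t)·t^(s-1) dt
over [3/2, ∞), the kernel integral of exp(-t) enters the sum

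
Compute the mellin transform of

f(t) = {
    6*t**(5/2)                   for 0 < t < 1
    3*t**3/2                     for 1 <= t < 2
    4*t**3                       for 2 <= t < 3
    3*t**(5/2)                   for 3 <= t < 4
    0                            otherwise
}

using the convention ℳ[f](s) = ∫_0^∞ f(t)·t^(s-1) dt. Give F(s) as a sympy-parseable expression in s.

slice at 1, 2, 3, transform all 4 pieces, and sum them
between 0 and 1 the integrand is 6*t**(5/2)·t^(s-1)
on [1, 2): add ∫ 3*t**3/2·t^(s-1) dt
segment 2 to 3 holds 4*t**3; add its integral
segment 3 to 4 holds 3*t**(5/2); add its integral

(384*2**(2*s)*(s + 3) - 40*2**s*(2*s + 5) + 216*3**s*(2*s + 5) - 108*3**(s + 1/2)*(s + 3) + 18*s + 57)/(2*(s + 3)*(2*s + 5))
  Re(s) > -5/2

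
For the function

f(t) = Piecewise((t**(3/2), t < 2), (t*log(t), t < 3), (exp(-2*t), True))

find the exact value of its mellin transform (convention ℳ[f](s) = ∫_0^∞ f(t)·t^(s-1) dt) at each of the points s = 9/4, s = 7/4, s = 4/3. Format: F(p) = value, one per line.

F(9/4) = -432*3**(1/4)/169 - 32*2**(1/4)*log(2)/13 + 2**(3/4)*uppergamma(9/4, 6)/8 + 128*2**(1/4)/169 + 32*2**(3/4)/15 + 108*3**(1/4)*log(3)/13
F(7/4) = -144*3**(3/4)/121 - 16*2**(3/4)*log(2)/11 + 2**(1/4)*uppergamma(7/4, 6)/4 + 64*2**(3/4)/121 + 32*2**(1/4)/13 + 36*3**(3/4)*log(3)/11
F(4/3) = -81*3**(1/3)/49 - 12*2**(1/3)*log(2)/7 + 2**(2/3)*uppergamma(4/3, 6)/4 + 36*2**(1/3)/49 + 24*2**(5/6)/17 + 27*3**(1/3)*log(3)/7

split f at 2, 3: ℳ[f](s) collects 3 kernel integrals
over [0, 2), the kernel integral of t**(3/2) enters the sum
between 2 and 3 the integrand is t*log(t)·t^(s-1)
for t in [3, ∞): the term is ∫ exp(-2*t)·t^(s-1)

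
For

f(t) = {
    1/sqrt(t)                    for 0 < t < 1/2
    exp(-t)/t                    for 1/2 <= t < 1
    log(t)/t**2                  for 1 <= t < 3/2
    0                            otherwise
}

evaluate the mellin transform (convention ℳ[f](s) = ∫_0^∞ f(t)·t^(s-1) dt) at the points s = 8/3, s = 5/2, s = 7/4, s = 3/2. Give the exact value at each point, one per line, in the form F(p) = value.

reversing the shared t-power: sqrt(t) on [0, 1/2); exp(-t) on [1/2, 1); log(t)/t on [1, 3/2)
the 3 pieces separated at 1/2, 1 each add one integral
on [0, 1/2) integrate f = 1/sqrt(t) against the kernel
over [1/2, 1), the kernel integral of exp(-t)/t enters the sum
on [1, 3/2): add ∫ log(t)/t**2·t^(s-1) dt

F(8/3) = -9*2**(1/3)*3**(2/3)/8 - uppergamma(5/3, 1) + 3*2**(5/6)/52 + uppergamma(5/3, 1/2) + log(3**(3*2**(1/3)*3**(2/3)/4)/2**(3*2**(1/3)*3**(2/3)/4)) + 9/4
F(5/2) = -2*sqrt(6) - exp(-1) - sqrt(pi)*erfc(1)/2 + sqrt(pi)*erfc(sqrt(2)/2)/2 + sqrt(2)*exp(-1/2)/2 + exp(-3/2)*log(3**(8*sqrt(6)*exp(3/2))/2**(8*sqrt(6)*exp(3/2)))/8 + 33/8
F(7/4) = -16*2**(1/4)*3**(3/4)/3 + log(2**(4*2**(1/4)*3**(3/4)/3)/3**(4*2**(1/4)*3**(3/4)/3)) - uppergamma(3/4, 1) + 2**(3/4)/5 + uppergamma(3/4, 1/2) + 16
F(3/2) = -4*sqrt(6)/3 + log(2**(2*sqrt(6)/3)/3**(2*sqrt(6)/3)) - sqrt(pi)*erfc(1) + sqrt(pi)*erfc(sqrt(2)/2) + 9/2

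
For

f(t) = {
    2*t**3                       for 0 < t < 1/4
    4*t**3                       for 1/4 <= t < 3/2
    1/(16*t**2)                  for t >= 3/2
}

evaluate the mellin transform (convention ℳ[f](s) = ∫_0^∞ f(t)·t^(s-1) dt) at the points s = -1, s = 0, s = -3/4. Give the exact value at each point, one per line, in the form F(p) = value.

F(-1) = 5759/1296
F(0) = 1297/288
F(-3/4) = sqrt(2)*(-33 + 2380*6**(1/4))/1188

undo the shared t-power: 2*t on [0, 1/4); 4*t on [1/4, 3/2); 1/(16*t**4) on [3/2, ∞)
undo the common scale on t: t on [0, 1/2); 2*t on [1/2, 3); t**(-4) on [3, ∞)
f breaks at 1/4, 3/2 into 3 integrals to sum
segment 0 to 1/4 holds 2*t**3; add its integral
for t in [1/4, 3/2): the term is ∫ 4*t**3·t^(s-1)
over [3/2, ∞), the kernel integral of 1/(16*t**2) enters the sum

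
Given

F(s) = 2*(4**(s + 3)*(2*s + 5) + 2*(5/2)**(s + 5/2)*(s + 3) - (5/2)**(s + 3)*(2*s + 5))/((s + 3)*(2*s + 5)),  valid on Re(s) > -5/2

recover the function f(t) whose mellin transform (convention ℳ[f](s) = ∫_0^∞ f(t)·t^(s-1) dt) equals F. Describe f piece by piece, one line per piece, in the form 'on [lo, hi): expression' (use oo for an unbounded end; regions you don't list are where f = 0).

cuts at 5/2: linearity sums the 2 kernel integrals
over [0, 5/2), the kernel integral of 2*t**(5/2) enters the sum
[5/2, 4) adds the kernel integral of 2*t**3

on [0, 5/2): 2*t**(5/2)
on [5/2, 4): 2*t**3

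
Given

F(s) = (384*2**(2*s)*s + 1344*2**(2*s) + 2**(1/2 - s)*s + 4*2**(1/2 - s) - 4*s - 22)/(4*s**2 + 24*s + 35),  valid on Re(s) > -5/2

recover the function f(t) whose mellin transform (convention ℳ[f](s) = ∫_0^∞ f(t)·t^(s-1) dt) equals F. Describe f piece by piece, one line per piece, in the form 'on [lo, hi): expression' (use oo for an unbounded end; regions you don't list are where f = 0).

summing 3 kernel integrals split by 1/2, 1 yields ℳ[f](s)
segment [0, 1/2) carries 3*t**(5/2); integrate it
∫ over [1/2, 1) of 2*t**(7/2)·t^(s-1) joins the sum
for t in [1, 4): the term is ∫ 3*t**(5/2)·t^(s-1)

on [0, 1/2): 3*t**(5/2)
on [1/2, 1): 2*t**(7/2)
on [1, 4): 3*t**(5/2)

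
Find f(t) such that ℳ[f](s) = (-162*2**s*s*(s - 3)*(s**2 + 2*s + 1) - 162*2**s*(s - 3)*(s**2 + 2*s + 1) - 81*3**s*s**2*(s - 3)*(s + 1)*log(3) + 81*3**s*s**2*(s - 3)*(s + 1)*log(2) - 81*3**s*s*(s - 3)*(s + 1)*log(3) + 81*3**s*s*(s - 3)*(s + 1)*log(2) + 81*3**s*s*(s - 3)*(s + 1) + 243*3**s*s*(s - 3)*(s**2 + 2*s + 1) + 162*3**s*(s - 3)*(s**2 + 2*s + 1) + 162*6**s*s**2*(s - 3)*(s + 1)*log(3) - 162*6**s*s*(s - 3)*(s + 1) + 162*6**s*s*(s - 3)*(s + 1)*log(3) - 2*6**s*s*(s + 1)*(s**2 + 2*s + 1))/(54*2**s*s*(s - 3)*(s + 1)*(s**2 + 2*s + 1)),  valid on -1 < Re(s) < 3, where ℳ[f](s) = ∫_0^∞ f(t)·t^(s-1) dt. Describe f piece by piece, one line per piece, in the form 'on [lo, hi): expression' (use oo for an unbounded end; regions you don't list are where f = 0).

on [0, 1): t
on [1, 3/2): t + 3
on [3/2, 3): t*log(t)
on [3, oo): t**(-3)

split f at 1, 3/2, 3: ℳ[f](s) collects 4 kernel integrals
on [0, 1): add ∫ t·t^(s-1) dt
on [1, 3/2) integrate f = (t + 3) against the kernel
∫ over [3/2, 3) of t*log(t)·t^(s-1) joins the sum
∫ t**(-3)·t^(s-1) over [3, ∞)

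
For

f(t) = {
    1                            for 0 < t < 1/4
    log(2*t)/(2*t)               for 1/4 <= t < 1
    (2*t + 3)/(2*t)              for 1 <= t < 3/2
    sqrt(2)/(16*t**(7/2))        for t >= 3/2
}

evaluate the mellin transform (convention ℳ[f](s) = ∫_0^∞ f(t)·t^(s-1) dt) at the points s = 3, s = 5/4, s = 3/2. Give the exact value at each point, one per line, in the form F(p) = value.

back out the common scale on t: 1 on [0, 1/2); log(t)/t on [1/2, 2); (t + 3)/t on [2, 3); …
undo the shared t-power: t on [0, 1/2); log(t) on [1/2, 2); t + 3 on [2, 3); …
summing 4 kernel integrals split by 1/4, 1, 3/2 yields ℳ[f](s)
over [0, 1/4), the kernel integral of 1 enters the sum
on [1/4, 1) integrate f = log(2*t)/(2*t) against the kernel
piece [1, 3/2): integrate (2*t + 3)/(2*t) against the kernel
[3/2, ∞) adds the kernel integral of sqrt(2)/(16*t**(7/2))

F(3) = sqrt(3)/12 + 17*log(2)/64 + 207/128
F(5/4) = -74/5 + 6**(3/4)/243 + log(2**(sqrt(2) + 2)) + 41*sqrt(2)/10 + 18*2**(3/4)*3**(1/4)/5
F(3/2) = -55/12 + sqrt(2)/72 + 3*log(2)/2 + 2*sqrt(6)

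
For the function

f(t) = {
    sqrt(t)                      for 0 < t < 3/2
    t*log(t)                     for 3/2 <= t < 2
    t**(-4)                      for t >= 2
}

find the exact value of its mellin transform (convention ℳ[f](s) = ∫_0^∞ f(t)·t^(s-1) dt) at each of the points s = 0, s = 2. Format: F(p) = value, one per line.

F(0) = -31/64 + log(8*sqrt(6)/9) + sqrt(6)
F(2) = -9*log(3)/8 - 7/18 + 9*sqrt(6)/20 + 91*log(2)/24

f breaks at 3/2, 2 into 3 integrals to sum
over [0, 3/2), the kernel integral of sqrt(t) enters the sum
between 3/2 and 2 the integrand is t*log(t)·t^(s-1)
piece [2, ∞): integrate t**(-4) against the kernel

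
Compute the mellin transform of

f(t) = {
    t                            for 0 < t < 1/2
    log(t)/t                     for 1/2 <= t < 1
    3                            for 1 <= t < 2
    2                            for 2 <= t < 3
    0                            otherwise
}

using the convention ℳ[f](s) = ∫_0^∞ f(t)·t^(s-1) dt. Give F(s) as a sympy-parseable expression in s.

(2*2**(2*s)*(s + 1)*(s**2 - 2*s + 1) - 2*2**s*s*(s + 1) - 6*2**s*(s + 1)*(s**2 - 2*s + 1) + 4*6**s*(s + 1)*(s**2 - 2*s + 1) + 4*s**2*(s + 1)*log(2) - 4*s*(s + 1)*log(2) + 4*s*(s + 1) + s*(s**2 - 2*s + 1))/(2*2**s*s*(s + 1)*(s**2 - 2*s + 1))
  Re(s) > -1

f breaks at 1/2, 1, 2 into 4 integrals to sum
the [0, 1/2) slice contributes ∫ t·t^(s-1) dt
[1/2, 1) adds the kernel integral of log(t)/t
between 1 and 2 the integrand is 3·t^(s-1)
∫ over [2, 3) of 2·t^(s-1) joins the sum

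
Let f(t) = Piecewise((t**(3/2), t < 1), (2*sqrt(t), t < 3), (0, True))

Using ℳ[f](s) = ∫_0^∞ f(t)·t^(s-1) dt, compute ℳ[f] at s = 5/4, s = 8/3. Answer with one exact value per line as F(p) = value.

summing 2 kernel integrals split by 1 yields ℳ[f](s)
segment 0 to 1 holds t**(3/2); add its integral
[1, 3) adds the kernel integral of 2*sqrt(t)

F(5/4) = -60/77 + 24*3**(3/4)/7
F(8/3) = -186/475 + 324*3**(1/6)/19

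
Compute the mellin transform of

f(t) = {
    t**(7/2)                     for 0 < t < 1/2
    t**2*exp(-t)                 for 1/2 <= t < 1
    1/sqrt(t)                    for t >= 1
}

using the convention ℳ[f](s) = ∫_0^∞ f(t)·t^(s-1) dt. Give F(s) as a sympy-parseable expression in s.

(8*2**s*(2*s - 1)*(2*s + 7)*uppergamma(s + 2, 1/2) - 8*2**s*(2*s - 1)*(2*s + 7)*uppergamma(s + 2, 1) - 16*2**s*(2*s + 7) + sqrt(2)*(2*s - 1))/(8*2**s*(2*s - 1)*(2*s + 7))
  -7/2 < Re(s) < 1/2

the shared t-power comes off first: t**(3/2) on [0, 1/2); exp(-t) on [1/2, 1); t**(-5/2) on [1, ∞)
along the cuts 1/2, 1, ℳ[f](s) splits into 3 integrals
the [0, 1/2) slice contributes ∫ t**(7/2)·t^(s-1) dt
on [1/2, 1) integrate f = t**2*exp(-t) against the kernel
[1, ∞) adds the kernel integral of 1/sqrt(t)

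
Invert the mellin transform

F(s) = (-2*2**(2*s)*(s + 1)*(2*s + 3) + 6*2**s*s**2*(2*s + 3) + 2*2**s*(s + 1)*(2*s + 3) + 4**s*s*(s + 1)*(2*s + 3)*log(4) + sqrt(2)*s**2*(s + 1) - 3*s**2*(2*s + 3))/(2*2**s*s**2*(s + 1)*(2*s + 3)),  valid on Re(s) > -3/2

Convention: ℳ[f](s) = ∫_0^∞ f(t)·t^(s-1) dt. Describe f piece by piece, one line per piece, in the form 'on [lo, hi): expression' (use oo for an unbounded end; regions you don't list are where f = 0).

on [0, 1/2): t**(3/2)
on [1/2, 1): 3*t
on [1, 2): log(t)

linearity at 1/2, 1 turns ℳ[f](s) into 3 summed integrals
piece [0, 1/2): integrate t**(3/2) against the kernel
∫ 3*t·t^(s-1) over [1/2, 1)
on [1, 2) integrate f = log(t) against the kernel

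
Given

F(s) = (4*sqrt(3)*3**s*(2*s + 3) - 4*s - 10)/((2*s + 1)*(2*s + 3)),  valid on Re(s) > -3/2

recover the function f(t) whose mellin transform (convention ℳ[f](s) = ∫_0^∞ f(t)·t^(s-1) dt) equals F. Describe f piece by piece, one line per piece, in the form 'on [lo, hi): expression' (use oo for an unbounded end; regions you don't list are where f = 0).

on [0, 1): t**(3/2)
on [1, 3): 2*sqrt(t)

f breaks at 1 into 2 integrals to sum
segment [0, 1) carries t**(3/2); integrate it
on [1, 3) integrate f = 2*sqrt(t) against the kernel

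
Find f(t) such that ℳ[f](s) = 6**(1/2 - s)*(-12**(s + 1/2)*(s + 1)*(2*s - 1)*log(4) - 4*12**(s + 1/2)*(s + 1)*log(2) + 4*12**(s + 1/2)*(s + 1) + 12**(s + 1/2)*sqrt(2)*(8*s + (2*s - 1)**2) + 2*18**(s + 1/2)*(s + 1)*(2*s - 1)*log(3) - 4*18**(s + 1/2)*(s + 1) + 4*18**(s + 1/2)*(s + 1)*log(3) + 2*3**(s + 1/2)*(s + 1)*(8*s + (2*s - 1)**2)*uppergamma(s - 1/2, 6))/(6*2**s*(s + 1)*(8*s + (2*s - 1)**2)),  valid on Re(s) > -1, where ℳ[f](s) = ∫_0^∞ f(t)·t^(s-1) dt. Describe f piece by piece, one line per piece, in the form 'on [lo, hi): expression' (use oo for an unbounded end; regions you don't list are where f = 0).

the common scale on t comes off first: t on [0, 2); sqrt(t)*log(t) on [2, 3); exp(-2*t)/sqrt(t) on [3, ∞)
peel off the shared t-power: sqrt(t) on [0, 2); log(t) on [2, 3); exp(-2*t)/t on [3, ∞)
strip the shared t-power: t**(3/2) on [0, 2); t*log(t) on [2, 3); exp(-2*t) on [3, ∞)
breakpoints 1, 3/2: one integral from each of the 3 segments
∫ 2*t·t^(s-1) over [0, 1)
between 1 and 3/2 the integrand is sqrt(2)*sqrt(t)*log(2*t)·t^(s-1)
piece [3/2, ∞): integrate sqrt(2)*exp(-4*t)/(2*sqrt(t)) against the kernel

on [0, 1): 2*t
on [1, 3/2): sqrt(2)*sqrt(t)*log(2*t)
on [3/2, oo): sqrt(2)*exp(-4*t)/(2*sqrt(t))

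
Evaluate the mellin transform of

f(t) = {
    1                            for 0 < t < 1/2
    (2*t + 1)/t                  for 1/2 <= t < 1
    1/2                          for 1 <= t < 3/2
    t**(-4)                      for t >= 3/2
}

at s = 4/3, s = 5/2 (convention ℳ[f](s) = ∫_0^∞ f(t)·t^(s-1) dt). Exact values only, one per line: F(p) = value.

F(4/3) = 2**(2/3)*(-486 + 97*3**(1/3) + 594*2**(1/3))/288
F(5/2) = -13*sqrt(2)/60 + 403*sqrt(6)/1080 + 19/15

invert the shared t-power to get t on [0, 1/2); 2*t + 1 on [1/2, 1); t/2 on [1, 3/2); …
cuts at 1/2, 1, 3/2: linearity sums the 4 kernel integrals
over [0, 1/2), the kernel integral of 1 enters the sum
for t in [1/2, 1): the term is ∫ (2*t + 1)/t·t^(s-1)
on [1, 3/2) integrate f = 1/2 against the kernel
segment 3/2 to ∞ holds t**(-4); add its integral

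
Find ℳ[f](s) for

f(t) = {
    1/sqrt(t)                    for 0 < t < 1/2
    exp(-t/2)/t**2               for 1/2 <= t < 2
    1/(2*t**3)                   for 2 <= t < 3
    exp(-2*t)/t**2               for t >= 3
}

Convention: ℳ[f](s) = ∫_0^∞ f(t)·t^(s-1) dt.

reversing the power substitution: t**(-1/4) on [0, 1/4); exp(-sqrt(t)/2)/t on [1/4, 4); 1/(2*t**(3/2)) on [4, 9); …
remove the shared t-power first: t**(3/4) on [0, 1/4); exp(-sqrt(t)/2) on [1/4, 4); 1/(2*sqrt(t)) on [4, 9); …
the power substitution comes off first: t**(3/2) on [0, 1/2); exp(-t/2) on [1/2, 2); 1/(2*t) on [2, 3); …
breakpoints 1/2, 2, 3: one integral from each of the 4 segments
∫ 1/sqrt(t)·t^(s-1) over [0, 1/2)
the [1/2, 2) slice contributes ∫ exp(-t/2)/t**2·t^(s-1) dt
∫ 1/(2*t**3)·t^(s-1) over [2, 3)
segment 3 to ∞ holds exp(-2*t)/t**2; add its integral

(9*24**s*(1 - 2*s) + 36*24**s*(s - 3)*(2*s - 1)*uppergamma(s - 2, 1/4) - 36*24**s*(s - 3)*(2*s - 1)*uppergamma(s - 2, 1) + 8*36**s*(2*s - 1)/3 + 576*6**s*(s - 3)*(2*s - 1)*uppergamma(s - 2, 6) + 288*sqrt(2)*6**s*(s - 3))/(144*12**s*(s - 3)*(2*s - 1))
  Re(s) > 1/2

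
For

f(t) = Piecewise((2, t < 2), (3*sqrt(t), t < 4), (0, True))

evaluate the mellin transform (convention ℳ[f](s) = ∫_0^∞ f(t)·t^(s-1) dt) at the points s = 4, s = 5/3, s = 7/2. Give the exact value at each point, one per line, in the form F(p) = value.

the 2 pieces separated at 2 each add one integral
∫ over [0, 2) of 2·t^(s-1) joins the sum
∫ over [2, 4) of 3*sqrt(t)·t^(s-1) joins the sum

F(4) = 1048/3 - 32*sqrt(2)/3
F(5/3) = -72*2**(1/6)/13 + 12*2**(2/3)/5 + 288*2**(1/3)/13
F(7/2) = 32*sqrt(2)/7 + 180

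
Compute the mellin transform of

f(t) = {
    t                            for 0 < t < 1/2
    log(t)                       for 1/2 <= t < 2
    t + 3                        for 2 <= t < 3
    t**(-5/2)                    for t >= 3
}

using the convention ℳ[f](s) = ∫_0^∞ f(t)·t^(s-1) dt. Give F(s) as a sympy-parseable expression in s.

(-270*2**(2*s)*s**2*(2*s - 5) + 54*2**(2*s)*s*(s + 1)*(2*s - 5)*log(2) - 162*2**(2*s)*s*(2*s - 5) - 54*2**(2*s)*(s + 1)*(2*s - 5) - 4*sqrt(3)*6**s*s**2*(s + 1) + 324*6**s*s**2*(2*s - 5) + 162*6**s*s*(2*s - 5) + 27*s**2*(2*s - 5) + 54*s*(s + 1)*(2*s - 5)*log(2) + (2*s - 5)*(54*s + 54))/(54*2**s*s**2*(s + 1)*(2*s - 5))
  -1 < Re(s) < 5/2

treat the 4 regions marked off by 1/2, 2, 3 separately and sum
on [0, 1/2): add ∫ t·t^(s-1) dt
∫ log(t)·t^(s-1) over [1/2, 2)
on [2, 3) integrate f = (t + 3) against the kernel
∫ over [3, ∞) of t**(-5/2)·t^(s-1) joins the sum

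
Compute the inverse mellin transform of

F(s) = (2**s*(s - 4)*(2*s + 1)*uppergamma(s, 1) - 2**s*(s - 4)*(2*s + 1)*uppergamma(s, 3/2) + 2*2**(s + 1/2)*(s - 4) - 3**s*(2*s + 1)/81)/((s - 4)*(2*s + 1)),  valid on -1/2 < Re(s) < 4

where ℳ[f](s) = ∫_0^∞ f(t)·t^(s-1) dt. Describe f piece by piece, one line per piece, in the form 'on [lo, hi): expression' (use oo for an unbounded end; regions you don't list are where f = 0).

on [0, 2): sqrt(t)
on [2, 3): exp(-t/2)
on [3, oo): t**(-4)

f breaks at 2, 3 into 3 integrals to sum
for t in [0, 2): the term is ∫ sqrt(t)·t^(s-1)
on [2, 3) integrate f = exp(-t/2) against the kernel
∫ t**(-4)·t^(s-1) over [3, ∞)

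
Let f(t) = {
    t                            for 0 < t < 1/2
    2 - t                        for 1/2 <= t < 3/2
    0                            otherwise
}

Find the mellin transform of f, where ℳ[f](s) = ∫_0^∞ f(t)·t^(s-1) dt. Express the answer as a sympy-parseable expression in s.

cuts at 1/2: linearity sums the 2 kernel integrals
for t in [0, 1/2): the term is ∫ t·t^(s-1)
between 1/2 and 3/2 the integrand is (2 - t)·t^(s-1)

(3**s*s + 4*3**s - 2*s - 4)/(2*2**s*s*(s + 1))
  Re(s) > -1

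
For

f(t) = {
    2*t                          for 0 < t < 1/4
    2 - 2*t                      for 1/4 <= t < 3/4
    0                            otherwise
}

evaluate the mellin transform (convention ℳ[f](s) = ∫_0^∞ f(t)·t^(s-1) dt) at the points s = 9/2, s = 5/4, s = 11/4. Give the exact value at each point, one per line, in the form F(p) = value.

F(9/2) = -13/25344 + 153*sqrt(3)/5632
F(5/4) = sqrt(2)*(-26 + 63*3**(1/4))/180
F(11/4) = sqrt(2)*(-38 + 243*3**(3/4))/5280

peel off the common scale on t: t on [0, 1/2); 2 - t on [1/2, 3/2)
summing 2 kernel integrals split by 1/4 yields ℳ[f](s)
piece [0, 1/4): integrate 2*t against the kernel
segment 1/4 to 3/4 holds (2 - 2*t); add its integral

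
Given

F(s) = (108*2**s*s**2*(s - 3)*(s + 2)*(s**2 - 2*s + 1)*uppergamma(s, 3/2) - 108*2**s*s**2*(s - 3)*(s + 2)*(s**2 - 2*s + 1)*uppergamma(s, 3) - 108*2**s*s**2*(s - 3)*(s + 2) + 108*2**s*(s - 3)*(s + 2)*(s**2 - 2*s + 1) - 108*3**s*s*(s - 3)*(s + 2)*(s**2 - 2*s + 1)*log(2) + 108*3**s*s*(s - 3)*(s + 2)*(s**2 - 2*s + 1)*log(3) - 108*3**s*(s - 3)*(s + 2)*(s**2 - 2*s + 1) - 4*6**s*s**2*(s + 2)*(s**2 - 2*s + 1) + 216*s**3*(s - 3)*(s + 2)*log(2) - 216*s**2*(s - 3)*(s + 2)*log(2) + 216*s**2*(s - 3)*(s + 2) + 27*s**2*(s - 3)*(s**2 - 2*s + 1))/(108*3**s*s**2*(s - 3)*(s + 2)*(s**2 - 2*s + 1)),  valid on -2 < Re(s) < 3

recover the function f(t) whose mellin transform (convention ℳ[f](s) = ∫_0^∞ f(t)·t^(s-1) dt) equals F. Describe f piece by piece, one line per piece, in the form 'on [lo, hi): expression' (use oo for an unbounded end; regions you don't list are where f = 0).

undo the common scale on t: t**2 on [0, 1/2); log(t)/t on [1/2, 1); log(t) on [1, 3/2); …
split f at 1/3, 2/3, 1, 2: ℳ[f](s) collects 5 kernel integrals
∫ 9*t**2/4·t^(s-1) over [0, 1/3)
the [1/3, 2/3) slice contributes ∫ 2*log(3*t/2)/(3*t)·t^(s-1) dt
on [2/3, 1): add ∫ log(3*t/2)·t^(s-1) dt
on [1, 2) integrate f = exp(-3*t/2) against the kernel
between 2 and ∞ the integrand is 8/(27*t**3)·t^(s-1)

on [0, 1/3): 9*t**2/4
on [1/3, 2/3): 2*log(3*t/2)/(3*t)
on [2/3, 1): log(3*t/2)
on [1, 2): exp(-3*t/2)
on [2, oo): 8/(27*t**3)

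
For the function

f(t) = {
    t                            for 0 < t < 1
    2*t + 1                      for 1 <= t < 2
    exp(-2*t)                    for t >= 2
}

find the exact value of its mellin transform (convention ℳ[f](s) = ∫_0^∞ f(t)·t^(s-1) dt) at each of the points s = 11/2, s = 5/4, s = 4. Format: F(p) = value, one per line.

F(11/2) = (sqrt(2)*(135135*sqrt(pi)*exp(4)*erfc(2) + 9266972)/292864 + (-98304 + 7471104*sqrt(2))*exp(4)/292864)*exp(-4)
F(5/4) = -56/45 + 2**(3/4)*uppergamma(5/4, 4)/4 + 232*2**(1/4)/45
F(4) = 71*exp(-4)/8 + 327/20

breakpoints 1, 2: one integral from each of the 3 segments
∫ t·t^(s-1) over [0, 1)
piece [1, 2): integrate (2*t + 1) against the kernel
on [2, ∞) integrate f = exp(-2*t) against the kernel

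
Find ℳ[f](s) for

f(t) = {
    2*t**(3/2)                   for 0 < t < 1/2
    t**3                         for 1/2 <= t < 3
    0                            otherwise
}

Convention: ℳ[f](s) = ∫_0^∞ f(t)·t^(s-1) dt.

(8*2**(1/2 - s)*(s + 3) + 216*3**s*(2*s + 3) - (2*s + 3)/2**s)/(8*(s + 3)*(2*s + 3))
  Re(s) > -3/2

breakpoints 1/2: one integral from each of the 2 segments
piece [0, 1/2): integrate 2*t**(3/2) against the kernel
∫ t**3·t^(s-1) over [1/2, 3)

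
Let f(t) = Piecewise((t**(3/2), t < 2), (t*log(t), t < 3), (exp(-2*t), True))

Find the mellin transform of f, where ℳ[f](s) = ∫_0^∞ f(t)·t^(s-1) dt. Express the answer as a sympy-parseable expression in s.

treat the 3 regions marked off by 2, 3 separately and sum
∫ t**(3/2)·t^(s-1) over [0, 2)
piece [2, 3): integrate t*log(t) against the kernel
∫ exp(-2*t)·t^(s-1) over [3, ∞)

(-12**s*s*(2*s + 3)*log(4) - 12**s*(2*s + 3)*log(4) + 12**s*(4*s + 6) + 12**s*sqrt(2)*(4*s**2 + 8*s + 4) + 3*18**s*s*(2*s + 3)*log(3) + 18**s*(-6*s - 9) + 3*18**s*(2*s + 3)*log(3) + 3**s*(2*s + 3)*(s**2 + 2*s + 1)*uppergamma(s, 6))/(6**s*(2*s + 3)*(s**2 + 2*s + 1))
  Re(s) > -3/2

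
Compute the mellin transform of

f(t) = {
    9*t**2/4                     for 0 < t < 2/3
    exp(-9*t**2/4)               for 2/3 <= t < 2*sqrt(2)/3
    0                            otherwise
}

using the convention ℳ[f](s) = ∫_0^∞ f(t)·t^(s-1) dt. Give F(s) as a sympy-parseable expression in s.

the common scale on t comes off first: t**2 on [0, 1); exp(-t**2) on [1, sqrt(2))
strip the power substitution: t on [0, 1); exp(-t) on [1, 2)
cuts at 2/3: linearity sums the 2 kernel integrals
segment [0, 2/3) carries 9*t**2/4; integrate it
on [2/3, 2*sqrt(2)/3): add ∫ exp(-9*t**2/4)·t^(s-1) dt

2**(s - 1)*((s + 2)*uppergamma(s/2, 1) - (s + 2)*uppergamma(s/2, 2) + 2)/(3**s*(s + 2))
  Re(s) > -2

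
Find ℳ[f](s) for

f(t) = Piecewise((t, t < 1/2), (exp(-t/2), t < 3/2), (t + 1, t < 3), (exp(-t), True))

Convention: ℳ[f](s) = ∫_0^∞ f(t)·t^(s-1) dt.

(2*2**s*s*(s + 1)*uppergamma(s, 3) - 5*3**s*s - 2*3**s + 2*4**s*s*(s + 1)*uppergamma(s, 1/4) - 2*4**s*s*(s + 1)*uppergamma(s, 3/4) + 8*6**s*s + 2*6**s + s)/(2*2**s*s*(s + 1))
  Re(s) > -1

breakpoints 1/2, 3/2, 3: one integral from each of the 4 segments
the [0, 1/2) slice contributes ∫ t·t^(s-1) dt
[1/2, 3/2) adds the kernel integral of exp(-t/2)
∫ (t + 1)·t^(s-1) over [3/2, 3)
[3, ∞) adds the kernel integral of exp(-t)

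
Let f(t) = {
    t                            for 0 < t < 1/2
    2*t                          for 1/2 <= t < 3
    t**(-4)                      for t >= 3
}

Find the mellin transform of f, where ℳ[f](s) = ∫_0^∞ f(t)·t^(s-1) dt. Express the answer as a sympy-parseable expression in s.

cuts at 1/2, 3: linearity sums the 3 kernel integrals
on [0, 1/2): add ∫ t·t^(s-1) dt
the [1/2, 3) slice contributes ∫ 2*t·t^(s-1) dt
segment 3 to ∞ holds t**(-4); add its integral

(970*6**s*s - 3890*6**s - 81*s + 324)/(162*2**s*(s**2 - 3*s - 4))
  -1 < Re(s) < 4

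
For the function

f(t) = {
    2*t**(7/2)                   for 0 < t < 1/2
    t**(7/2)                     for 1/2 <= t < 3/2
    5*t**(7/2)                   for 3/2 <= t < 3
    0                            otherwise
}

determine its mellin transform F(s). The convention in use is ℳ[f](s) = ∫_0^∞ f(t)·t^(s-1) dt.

2*(2**(-s - 7/2) + 5*3**(s + 7/2) - 4*(3/2)**(s + 7/2))/(2*s + 7)
  Re(s) > -7/2

linearity at 1/2, 3/2 turns ℳ[f](s) into 3 summed integrals
segment [0, 1/2) carries 2*t**(7/2); integrate it
for t in [1/2, 3/2): the term is ∫ t**(7/2)·t^(s-1)
∫ 5*t**(7/2)·t^(s-1) over [3/2, 3)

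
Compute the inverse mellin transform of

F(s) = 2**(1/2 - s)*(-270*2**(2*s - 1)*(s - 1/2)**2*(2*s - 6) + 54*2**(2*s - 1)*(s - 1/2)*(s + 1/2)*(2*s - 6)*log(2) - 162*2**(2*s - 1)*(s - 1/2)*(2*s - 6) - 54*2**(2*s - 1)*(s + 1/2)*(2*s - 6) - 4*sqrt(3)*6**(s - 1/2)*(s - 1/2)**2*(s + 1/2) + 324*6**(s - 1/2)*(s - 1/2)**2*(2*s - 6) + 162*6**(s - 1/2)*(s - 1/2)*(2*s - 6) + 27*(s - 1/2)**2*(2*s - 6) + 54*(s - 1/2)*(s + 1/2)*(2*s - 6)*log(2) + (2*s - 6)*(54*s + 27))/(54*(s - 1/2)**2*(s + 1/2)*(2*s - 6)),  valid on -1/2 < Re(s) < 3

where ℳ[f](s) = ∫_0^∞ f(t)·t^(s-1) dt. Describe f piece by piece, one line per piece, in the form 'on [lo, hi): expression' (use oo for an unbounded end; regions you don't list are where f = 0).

on [0, 1/2): sqrt(t)
on [1/2, 2): log(t)/sqrt(t)
on [2, 3): (t + 3)/sqrt(t)
on [3, oo): t**(-3)

peel off the shared t-power: t**(3/2) on [0, 1/2); sqrt(t)*log(t) on [1/2, 2); sqrt(t)*(t + 3) on [2, 3); …
undo the shared t-power: t on [0, 1/2); log(t) on [1/2, 2); t + 3 on [2, 3); …
split f at 1/2, 2, 3: ℳ[f](s) collects 4 kernel integrals
∫ over [0, 1/2) of sqrt(t)·t^(s-1) joins the sum
∫ log(t)/sqrt(t)·t^(s-1) over [1/2, 2)
∫ over [2, 3) of (t + 3)/sqrt(t)·t^(s-1) joins the sum
over [3, ∞), the kernel integral of t**(-3) enters the sum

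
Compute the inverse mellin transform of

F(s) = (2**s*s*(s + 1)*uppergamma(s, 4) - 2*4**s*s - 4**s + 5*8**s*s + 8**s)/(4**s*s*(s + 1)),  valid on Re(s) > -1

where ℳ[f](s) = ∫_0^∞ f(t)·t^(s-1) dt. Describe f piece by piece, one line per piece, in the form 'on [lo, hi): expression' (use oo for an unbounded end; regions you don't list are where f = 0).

breakpoints 1, 2: one integral from each of the 3 segments
on [0, 1): add ∫ t·t^(s-1) dt
over [1, 2), the kernel integral of (2*t + 1) enters the sum
piece [2, ∞): integrate exp(-2*t) against the kernel

on [0, 1): t
on [1, 2): 2*t + 1
on [2, oo): exp(-2*t)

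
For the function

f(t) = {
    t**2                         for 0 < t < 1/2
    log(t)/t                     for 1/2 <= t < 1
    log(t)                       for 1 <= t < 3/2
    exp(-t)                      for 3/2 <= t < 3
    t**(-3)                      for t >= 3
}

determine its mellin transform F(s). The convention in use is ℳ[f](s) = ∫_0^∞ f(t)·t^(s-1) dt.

split f at 1/2, 1, 3/2, 3: ℳ[f](s) collects 5 kernel integrals
[0, 1/2) adds the kernel integral of t**2
between 1/2 and 1 the integrand is log(t)/t·t^(s-1)
∫ log(t)·t^(s-1) over [1, 3/2)
∫ over [3/2, 3) of exp(-t)·t^(s-1) joins the sum
on [3, ∞): add ∫ t**(-3)·t^(s-1) dt

(108*2**s*s**2*(s - 3)*(s + 2)*(s**2 - 2*s + 1)*uppergamma(s, 3/2) - 108*2**s*s**2*(s - 3)*(s + 2)*(s**2 - 2*s + 1)*uppergamma(s, 3) - 108*2**s*s**2*(s - 3)*(s + 2) + 108*2**s*(s - 3)*(s + 2)*(s**2 - 2*s + 1) - 108*3**s*s*(s - 3)*(s + 2)*(s**2 - 2*s + 1)*log(2) + 108*3**s*s*(s - 3)*(s + 2)*(s**2 - 2*s + 1)*log(3) - 108*3**s*(s - 3)*(s + 2)*(s**2 - 2*s + 1) - 4*6**s*s**2*(s + 2)*(s**2 - 2*s + 1) + 216*s**3*(s - 3)*(s + 2)*log(2) - 216*s**2*(s - 3)*(s + 2)*log(2) + 216*s**2*(s - 3)*(s + 2) + 27*s**2*(s - 3)*(s**2 - 2*s + 1))/(108*2**s*s**2*(s - 3)*(s + 2)*(s**2 - 2*s + 1))
  -2 < Re(s) < 3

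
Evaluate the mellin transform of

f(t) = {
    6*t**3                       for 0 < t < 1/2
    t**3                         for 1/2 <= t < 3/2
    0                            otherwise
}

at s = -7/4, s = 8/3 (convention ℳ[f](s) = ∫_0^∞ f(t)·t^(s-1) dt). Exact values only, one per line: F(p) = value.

treat the 2 regions marked off by 1/2 separately and sum
segment 0 to 1/2 holds 6*t**3; add its integral
the [1/2, 3/2) slice contributes ∫ t**3·t^(s-1) dt

F(-7/4) = 2**(3/4)*(3*3**(1/4) + 5)/5
F(8/3) = 3*2**(1/3)*(5 + 243*3**(2/3))/1088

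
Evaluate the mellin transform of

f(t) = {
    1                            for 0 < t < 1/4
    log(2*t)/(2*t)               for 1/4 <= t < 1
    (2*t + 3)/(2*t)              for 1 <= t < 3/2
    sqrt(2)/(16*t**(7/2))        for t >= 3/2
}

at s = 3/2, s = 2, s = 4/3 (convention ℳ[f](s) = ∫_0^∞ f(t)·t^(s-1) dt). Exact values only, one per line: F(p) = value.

back out the common scale on t: 1 on [0, 1/2); log(t)/t on [1/2, 2); (t + 3)/t on [2, 3); …
the shared t-power comes off first: t on [0, 1/2); log(t) on [1/2, 2); t + 3 on [2, 3); …
treat the 4 regions marked off by 1/4, 1, 3/2 separately and sum
segment [0, 1/4) carries 1; integrate it
on [1/4, 1): add ∫ log(2*t)/(2*t)·t^(s-1) dt
∫ (2*t + 3)/(2*t)·t^(s-1) over [1, 3/2)
segment 3/2 to ∞ holds sqrt(2)/(16*t**(7/2)); add its integral

F(3/2) = -55/12 + sqrt(2)/72 + 3*log(2)/2 + 2*sqrt(6)
F(2) = sqrt(3)/54 + 5*log(2)/8 + 33/32
F(4/3) = -39/4 + 2**(2/3)*3**(5/6)/234 + 3*2**(1/3)*log(2)/4 + 3*log(2)/2 + 75*2**(1/3)/32 + 45*12**(1/3)/16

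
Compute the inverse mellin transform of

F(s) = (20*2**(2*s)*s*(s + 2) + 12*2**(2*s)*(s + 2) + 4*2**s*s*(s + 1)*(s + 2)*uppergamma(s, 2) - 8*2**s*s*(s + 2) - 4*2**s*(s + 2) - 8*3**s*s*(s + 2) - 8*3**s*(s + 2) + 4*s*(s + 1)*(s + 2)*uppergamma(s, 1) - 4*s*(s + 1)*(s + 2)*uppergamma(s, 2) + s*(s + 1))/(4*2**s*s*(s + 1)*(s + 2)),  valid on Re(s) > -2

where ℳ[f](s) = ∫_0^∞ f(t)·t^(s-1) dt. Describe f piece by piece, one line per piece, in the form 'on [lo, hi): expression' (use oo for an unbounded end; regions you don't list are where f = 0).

on [0, 1/2): t**2
on [1/2, 1): exp(-2*t)
on [1, 3/2): t + 1
on [3/2, 2): t + 3
on [2, oo): exp(-t)

split f at 1/2, 1, 3/2, 2: ℳ[f](s) collects 5 kernel integrals
[0, 1/2) adds the kernel integral of t**2
on [1/2, 1) integrate f = exp(-2*t) against the kernel
the [1, 3/2) slice contributes ∫ (t + 1)·t^(s-1) dt
piece [3/2, 2): integrate (t + 3) against the kernel
on [2, ∞): add ∫ exp(-t)·t^(s-1) dt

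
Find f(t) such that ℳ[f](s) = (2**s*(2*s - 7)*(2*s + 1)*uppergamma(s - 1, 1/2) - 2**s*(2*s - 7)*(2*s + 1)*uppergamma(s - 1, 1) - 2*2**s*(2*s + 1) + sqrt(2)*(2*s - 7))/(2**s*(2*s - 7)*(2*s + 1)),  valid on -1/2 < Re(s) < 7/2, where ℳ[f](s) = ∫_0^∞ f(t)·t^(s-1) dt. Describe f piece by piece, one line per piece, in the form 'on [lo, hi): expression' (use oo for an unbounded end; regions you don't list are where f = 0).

on [0, 1/2): sqrt(t)
on [1/2, 1): exp(-t)/t
on [1, oo): t**(-7/2)

peel off the shared t-power: t**(3/2) on [0, 1/2); exp(-t) on [1/2, 1); t**(-5/2) on [1, ∞)
breakpoints 1/2, 1: one integral from each of the 3 segments
∫ over [0, 1/2) of sqrt(t)·t^(s-1) joins the sum
[1/2, 1) adds the kernel integral of exp(-t)/t
∫ over [1, ∞) of t**(-7/2)·t^(s-1) joins the sum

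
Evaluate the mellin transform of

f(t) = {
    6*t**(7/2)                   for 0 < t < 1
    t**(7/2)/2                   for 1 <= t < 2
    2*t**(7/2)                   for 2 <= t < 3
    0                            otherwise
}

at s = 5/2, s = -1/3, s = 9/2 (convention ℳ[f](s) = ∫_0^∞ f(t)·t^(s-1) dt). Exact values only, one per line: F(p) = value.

F(5/2) = 2735/12
F(-1/3) = -72*2**(1/6)/19 + 33/19 + 324*3**(1/6)/19
F(9/2) = 25487/16

summing 3 kernel integrals split by 1, 2 yields ℳ[f](s)
over [0, 1), the kernel integral of 6*t**(7/2) enters the sum
piece [1, 2): integrate t**(7/2)/2 against the kernel
for t in [2, 3): the term is ∫ 2*t**(7/2)·t^(s-1)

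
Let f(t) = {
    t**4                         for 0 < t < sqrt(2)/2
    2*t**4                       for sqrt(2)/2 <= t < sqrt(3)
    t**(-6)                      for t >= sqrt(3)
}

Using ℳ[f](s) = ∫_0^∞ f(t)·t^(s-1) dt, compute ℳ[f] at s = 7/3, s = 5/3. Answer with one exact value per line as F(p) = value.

F(7/3) = 2**(5/6)*(-99 + 42920*6**(1/6))/10032
F(5/3) = 2**(1/6)*(-351 + 25340*6**(5/6))/15912

peel off the power substitution: t**2 on [0, 1/2); 2*t**2 on [1/2, 3); t**(-3) on [3, ∞)
peel off the shared t-power: t on [0, 1/2); 2*t on [1/2, 3); t**(-4) on [3, ∞)
breakpoints sqrt(2)/2, sqrt(3): one integral from each of the 3 segments
between 0 and sqrt(2)/2 the integrand is t**4·t^(s-1)
on [sqrt(2)/2, sqrt(3)): add ∫ 2*t**4·t^(s-1) dt
between sqrt(3) and ∞ the integrand is t**(-6)·t^(s-1)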